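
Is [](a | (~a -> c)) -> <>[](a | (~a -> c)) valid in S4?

Valid

Tableau for the negation ~([](a | (~a -> c)) -> <>[](a | (~a -> c))):
1. ~([](a | (~a -> c)) -> <>[](a | (~a -> c))), 0
2. [](a | (~a -> c)), 0
3. ~<>[](a | (~a -> c)), 0
4. a | (~a -> c), 0
5. ~[](a | (~a -> c)), 0
6. ~a -> c, 0
7. c, 0
8. ~(a | (~a -> c)), 1
9. ~a, 1
10. ~(~a -> c), 1
11. ~c, 1
12. a | (~a -> c), 1
13. ~[](a | (~a -> c)), 1
14. ~a -> c, 1
15. c, 1
Accessibility: 0R0, 0R1, 1R1
Branch closes: c and ~c both at 1.
Every branch of the negation's tableau closes; the branch above is one of them.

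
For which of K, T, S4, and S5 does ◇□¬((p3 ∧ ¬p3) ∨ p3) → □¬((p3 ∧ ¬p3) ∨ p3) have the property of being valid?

S5

S5-tableau for the negation ¬(◇□¬((p3 ∧ ¬p3) ∨ p3) → □¬((p3 ∧ ¬p3) ∨ p3)):
1. ¬(◇□¬((p3 ∧ ¬p3) ∨ p3) → □¬((p3 ∧ ¬p3) ∨ p3)), u
2. ◇□¬((p3 ∧ ¬p3) ∨ p3), u   [¬→-rule on 1]
3. ¬□¬((p3 ∧ ¬p3) ∨ p3), u   [¬→-rule on 1]
4. □¬((p3 ∧ ¬p3) ∨ p3), v   [◇-rule on 2: fresh world v, uRv]
5. ¬((p3 ∧ ¬p3) ∨ p3), u   [□-rule on 4 via vRu]
6. ¬(p3 ∧ ¬p3), u   [¬∨-rule on 5]
7. ¬p3, u   [¬∨-rule on 5]
8. ¬((p3 ∧ ¬p3) ∨ p3), v   [□-rule on 4 via vRv]
9. ¬(p3 ∧ ¬p3), v   [¬∨-rule on 8]
10. ¬p3, v   [¬∨-rule on 8]
11. (p3 ∧ ¬p3) ∨ p3, w   [¬□-rule on 3: fresh world w, uRw]
12. ¬((p3 ∧ ¬p3) ∨ p3), w   [□-rule on 4 via vRw]
13. ¬(p3 ∧ ¬p3), w   [¬∨-rule on 12]
14. ¬p3, w   [¬∨-rule on 12]
15. p3 ∧ ¬p3, w   [∨-rule on 11 (branches; this branch)]
16. p3, w   [∧-rule on 15]
Accessibility: uRu, uRv, uRw, vRu, vRv, vRw, wRu, wRv, wRw
Branch closes: p3 and ¬p3 both at w.
Every branch closes (one shown): valid in S5.
S4-tableau for the negation ¬(◇□¬((p3 ∧ ¬p3) ∨ p3) → □¬((p3 ∧ ¬p3) ∨ p3)):
1. ¬(◇□¬((p3 ∧ ¬p3) ∨ p3) → □¬((p3 ∧ ¬p3) ∨ p3)), u
2. ◇□¬((p3 ∧ ¬p3) ∨ p3), u   [¬→-rule on 1]
3. ¬□¬((p3 ∧ ¬p3) ∨ p3), u   [¬→-rule on 1]
4. □¬((p3 ∧ ¬p3) ∨ p3), v   [◇-rule on 2: fresh world v, uRv]
5. ¬((p3 ∧ ¬p3) ∨ p3), v   [□-rule on 4 via vRv]
6. ¬(p3 ∧ ¬p3), v   [¬∨-rule on 5]
7. ¬p3, v   [¬∨-rule on 5]
8. (p3 ∧ ¬p3) ∨ p3, w   [¬□-rule on 3: fresh world w, uRw]
9. p3, w   [∨-rule on 8 (branches; this branch)]
Accessibility: uRu, uRv, uRw, vRv, wRw
Complete open branch: countermodel on an S4-frame, so not valid in S4, nor in K, T (the same frame is also a K-frame and a T-frame).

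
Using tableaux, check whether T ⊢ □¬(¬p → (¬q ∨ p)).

Invalid (countermodel exists)

Tableau for the negation ¬□¬(¬p → (¬q ∨ p)):
1. ¬□¬(¬p → (¬q ∨ p)), 0
2. ¬p → (¬q ∨ p), 1
3. ¬q ∨ p, 1
4. p, 1
Accessibility: 0R0, 0R1, 1R1
The negation has an open branch (countermodel exists).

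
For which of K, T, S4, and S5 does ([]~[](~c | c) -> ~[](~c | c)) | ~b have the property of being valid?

K-tableau for the negation ~(([]~[](~c | c) -> ~[](~c | c)) | ~b):
1. ~(([]~[](~c | c) -> ~[](~c | c)) | ~b), w0
2. ~([]~[](~c | c) -> ~[](~c | c)), w0   [~|-rule on 1]
3. b, w0   [~|-rule on 1]
4. []~[](~c | c), w0   [~->-rule on 2]
5. [](~c | c), w0   [~->-rule on 2]
Complete open branch: countermodel on a K-frame, so not valid in K.
T-tableau for the negation ~(([]~[](~c | c) -> ~[](~c | c)) | ~b):
1. ~(([]~[](~c | c) -> ~[](~c | c)) | ~b), w0
2. ~([]~[](~c | c) -> ~[](~c | c)), w0   [~|-rule on 1]
3. b, w0   [~|-rule on 1]
4. []~[](~c | c), w0   [~->-rule on 2]
5. [](~c | c), w0   [~->-rule on 2]
6. ~[](~c | c), w0   [[]-rule on 4 via w0Rw0]
7. ~c | c, w0   [[]-rule on 5 via w0Rw0]
8. c, w0   [|-rule on 7 (branches; this branch)]
9. ~(~c | c), w1   [~[]-rule on 6: fresh world w1, w0Rw1]
10. c, w1   [~|-rule on 9]
11. ~c, w1   [~|-rule on 9]
Accessibility: w0Rw0, w0Rw1, w1Rw1
Branch closes: c and ~c both at w1.
Every branch closes (one shown): valid in T, hence also in S4, S5 (every theorem of T is a theorem of S4 and S5).

T, S4, S5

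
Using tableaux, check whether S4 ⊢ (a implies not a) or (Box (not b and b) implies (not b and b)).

Yes, valid

Tableau for the negation not ((a implies not a) or (Box (not b and b) implies (not b and b))):
1. not ((a implies not a) or (Box (not b and b) implies (not b and b))), u
2. not (a implies not a), u
3. not (Box (not b and b) implies (not b and b)), u
4. a, u
5. Box (not b and b), u
6. not (not b and b), u
7. not b and b, u
8. not b, u
9. b, u
Accessibility: uRu
Branch closes: b and not b both at u.
Every branch of the negation's tableau closes; the branch above is one of them.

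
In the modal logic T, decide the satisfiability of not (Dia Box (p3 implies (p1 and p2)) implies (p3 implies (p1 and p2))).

1. not (Dia Box (p3 implies (p1 and p2)) implies (p3 implies (p1 and p2))), 0
2. Dia Box (p3 implies (p1 and p2)), 0
3. not (p3 implies (p1 and p2)), 0
4. p3, 0
5. not (p1 and p2), 0
6. not p2, 0
7. Box (p3 implies (p1 and p2)), 1
8. p3 implies (p1 and p2), 1
9. p1 and p2, 1
10. p1, 1
11. p2, 1
Accessibility: 0R0, 0R1, 1R1

Satisfiable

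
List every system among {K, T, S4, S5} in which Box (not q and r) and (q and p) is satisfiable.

K

T-tableau for the formula:
1. Box (not q and r) and (q and p), w0
2. Box (not q and r), w0
3. q and p, w0
4. q, w0
5. p, w0
6. not q and r, w0
7. not q, w0
8. r, w0
Accessibility: w0Rw0
Branch closes: q and not q both at w0.
Every branch closes (one shown): unsatisfiable in T, hence also in S4, S5 (every S4/S5-frame is a T-frame).
K-tableau for the formula:
1. Box (not q and r) and (q and p), w0
2. Box (not q and r), w0
3. q and p, w0
4. q, w0
5. p, w0
Complete open branch: satisfiable in K.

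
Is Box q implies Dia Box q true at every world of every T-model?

Tableau for the negation not (Box q implies Dia Box q):
1. not (Box q implies Dia Box q), u
2. Box q, u
3. not Dia Box q, u
4. q, u
5. not Box q, u
6. not q, v
7. q, v
Accessibility: uRu, uRv, vRv
Branch closes: q and not q both at v.
All branches of the negation close; one closing branch shown above.

Valid in T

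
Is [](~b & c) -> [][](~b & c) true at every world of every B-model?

Not valid

Tableau for the negation ~([](~b & c) -> [][](~b & c)):
1. ~([](~b & c) -> [][](~b & c)), u
2. [](~b & c), u
3. ~[][](~b & c), u
4. ~b & c, u
5. ~b, u
6. c, u
7. ~[](~b & c), v
8. ~b & c, v
9. ~b, v
10. c, v
11. ~(~b & c), w
12. ~c, w
Accessibility: uRu, uRv, vRu, vRv, vRw, wRv, wRw
The negation has an open branch (countermodel exists).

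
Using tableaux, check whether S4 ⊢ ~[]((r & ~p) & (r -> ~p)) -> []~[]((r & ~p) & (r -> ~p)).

Tableau for the negation ~(~[]((r & ~p) & (r -> ~p)) -> []~[]((r & ~p) & (r -> ~p))):
1. ~(~[]((r & ~p) & (r -> ~p)) -> []~[]((r & ~p) & (r -> ~p))), u
2. ~[]((r & ~p) & (r -> ~p)), u
3. ~[]~[]((r & ~p) & (r -> ~p)), u
4. ~((r & ~p) & (r -> ~p)), v
5. ~(r -> ~p), v
6. r, v
7. p, v
8. []((r & ~p) & (r -> ~p)), w
9. (r & ~p) & (r -> ~p), w
10. r & ~p, w
11. r -> ~p, w
12. r, w
13. ~p, w
Accessibility: uRu, uRv, uRw, vRv, wRw
The negation has an open branch (countermodel exists).

No, not valid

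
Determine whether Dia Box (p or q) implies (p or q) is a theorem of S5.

Tableau for the negation not (Dia Box (p or q) implies (p or q)):
1. not (Dia Box (p or q) implies (p or q)), u
2. Dia Box (p or q), u
3. not (p or q), u
4. not p, u
5. not q, u
6. Box (p or q), v
7. p or q, u
8. p or q, v
9. q, u
Accessibility: uRu, uRv, vRu, vRv
Branch closes: q and not q both at u.
Every branch of the negation's tableau closes; the branch above is one of them.

Valid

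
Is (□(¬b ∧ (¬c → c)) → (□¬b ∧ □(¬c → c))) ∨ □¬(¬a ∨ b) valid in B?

Valid

Tableau for the negation ¬((□(¬b ∧ (¬c → c)) → (□¬b ∧ □(¬c → c))) ∨ □¬(¬a ∨ b)):
1. ¬((□(¬b ∧ (¬c → c)) → (□¬b ∧ □(¬c → c))) ∨ □¬(¬a ∨ b)), 0
2. ¬(□(¬b ∧ (¬c → c)) → (□¬b ∧ □(¬c → c))), 0
3. ¬□¬(¬a ∨ b), 0
4. □(¬b ∧ (¬c → c)), 0
5. ¬(□¬b ∧ □(¬c → c)), 0
6. ¬b ∧ (¬c → c), 0
7. ¬b, 0
8. ¬c → c, 0
9. ¬□(¬c → c), 0
10. c, 0
11. ¬a ∨ b, 1
12. ¬b ∧ (¬c → c), 1
13. ¬b, 1
14. ¬c → c, 1
15. ¬a, 1
16. c, 1
17. ¬(¬c → c), 2
18. ¬c, 2
19. ¬b ∧ (¬c → c), 2
20. ¬b, 2
21. ¬c → c, 2
22. c, 2
Accessibility: 0R0, 0R1, 0R2, 1R0, 1R1, 2R0, 2R2
Branch closes: c and ¬c both at 2.
Every branch of the negation's tableau closes; the branch above is one of them.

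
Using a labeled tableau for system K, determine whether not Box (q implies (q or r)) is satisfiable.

1. not Box (q implies (q or r)), w0
2. not (q implies (q or r)), w1   [neg-Box-rule on 1: fresh world w1, w0Rw1]
3. q, w1   [neg-implies-rule on 2]
4. not (q or r), w1   [neg-implies-rule on 2]
5. not q, w1   [neg-or-rule on 4]
6. not r, w1   [neg-or-rule on 4]
Accessibility: w0Rw1
Branch closes: q and not q both at w1.
All branches of the tableau close; one closing branch shown above.

No, unsatisfiable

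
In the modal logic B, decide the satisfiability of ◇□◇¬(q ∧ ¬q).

Yes, satisfiable

1. ◇□◇¬(q ∧ ¬q), 0
2. □◇¬(q ∧ ¬q), 1   [◇-rule on 1: fresh world 1, 0R1]
3. ◇¬(q ∧ ¬q), 0   [□-rule on 2 via 1R0]
4. ◇¬(q ∧ ¬q), 1   [□-rule on 2 via 1R1]
5. ¬(q ∧ ¬q), 2   [◇-rule on 3: fresh world 2, 0R2]
6. q, 2   [¬∧-rule on 5 (branches; this branch)]
7. ¬(q ∧ ¬q), 3   [◇-rule on 4: fresh world 3, 1R3]
8. ◇¬(q ∧ ¬q), 3   [□-rule on 2 via 1R3]
9. q, 3   [¬∧-rule on 7 (branches; this branch)]
10. ¬(q ∧ ¬q), 4   [◇-rule on 8: fresh world 4, 3R4]
11. q, 4   [¬∧-rule on 10 (branches; this branch)]
Accessibility: 0R0, 0R1, 0R2, 1R0, 1R1, 1R3, 2R0, 2R2, 3R1, 3R3, 3R4, 4R3, 4R4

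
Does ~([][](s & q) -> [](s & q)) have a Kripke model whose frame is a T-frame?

No, unsatisfiable

1. ~([][](s & q) -> [](s & q)), w0
2. [][](s & q), w0
3. ~[](s & q), w0
4. [](s & q), w0
5. s & q, w0
6. s, w0
7. q, w0
8. ~(s & q), w1
9. [](s & q), w1
10. s & q, w1
11. s, w1
12. q, w1
13. ~q, w1
Accessibility: w0Rw0, w0Rw1, w1Rw1
Branch closes: q and ~q both at w1.
Every branch closes; the branch above is one of them.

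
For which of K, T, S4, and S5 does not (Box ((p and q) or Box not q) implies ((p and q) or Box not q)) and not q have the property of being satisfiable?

K

K-tableau for the formula:
1. not (Box ((p and q) or Box not q) implies ((p and q) or Box not q)) and not q, 0
2. not (Box ((p and q) or Box not q) implies ((p and q) or Box not q)), 0
3. not q, 0
4. Box ((p and q) or Box not q), 0
5. not ((p and q) or Box not q), 0
6. not (p and q), 0
7. not Box not q, 0
8. q, 1
9. (p and q) or Box not q, 1
10. Box not q, 1
Accessibility: 0R1
Complete open branch: satisfiable in K.
T-tableau for the formula:
1. not (Box ((p and q) or Box not q) implies ((p and q) or Box not q)) and not q, 0
2. not (Box ((p and q) or Box not q) implies ((p and q) or Box not q)), 0
3. not q, 0
4. Box ((p and q) or Box not q), 0
5. not ((p and q) or Box not q), 0
6. not (p and q), 0
7. not Box not q, 0
8. (p and q) or Box not q, 0
9. Box not q, 0
10. q, 1
11. (p and q) or Box not q, 1
12. not q, 1
Accessibility: 0R0, 0R1, 1R1
Branch closes: q and not q both at 1.
Every branch closes (one shown): unsatisfiable in T, hence also in S4, S5 (every S4/S5-frame is a T-frame).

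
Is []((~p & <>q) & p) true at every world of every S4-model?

Tableau for the negation ~[]((~p & <>q) & p):
1. ~[]((~p & <>q) & p), u
2. ~((~p & <>q) & p), v   [~[]-rule on 1: fresh world v, uRv]
3. ~p, v   [~&-rule on 2 (branches; this branch)]
Accessibility: uRu, uRv, vRv
The negation has an open branch (countermodel exists).

No, not valid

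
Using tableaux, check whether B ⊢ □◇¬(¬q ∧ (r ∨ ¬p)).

Tableau for the negation ¬□◇¬(¬q ∧ (r ∨ ¬p)):
1. ¬□◇¬(¬q ∧ (r ∨ ¬p)), w0
2. ¬◇¬(¬q ∧ (r ∨ ¬p)), w1   [¬□-rule on 1: fresh world w1, w0Rw1]
3. ¬q ∧ (r ∨ ¬p), w0   [¬◇-rule on 2 via w1Rw0]
4. ¬q, w0   [∧-rule on 3]
5. r ∨ ¬p, w0   [∧-rule on 3]
6. ¬q ∧ (r ∨ ¬p), w1   [¬◇-rule on 2 via w1Rw1]
7. ¬q, w1   [∧-rule on 6]
8. r ∨ ¬p, w1   [∧-rule on 6]
9. ¬p, w0   [∨-rule on 5 (branches; this branch)]
10. ¬p, w1   [∨-rule on 8 (branches; this branch)]
Accessibility: w0Rw0, w0Rw1, w1Rw0, w1Rw1
The negation has an open branch (countermodel exists).

Not valid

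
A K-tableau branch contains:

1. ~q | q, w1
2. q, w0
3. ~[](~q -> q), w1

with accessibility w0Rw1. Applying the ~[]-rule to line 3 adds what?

a fresh world w2 with w1Rw2, and ~(~q -> q) at w2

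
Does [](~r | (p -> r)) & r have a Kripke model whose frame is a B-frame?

Satisfiable (open branch found)

1. [](~r | (p -> r)) & r, u
2. [](~r | (p -> r)), u
3. r, u
4. ~r | (p -> r), u
5. p -> r, u
Accessibility: uRu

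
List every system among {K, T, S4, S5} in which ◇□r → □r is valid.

S5

S4-tableau for the negation ¬(◇□r → □r):
1. ¬(◇□r → □r), w0
2. ◇□r, w0
3. ¬□r, w0
4. □r, w1
5. r, w1
6. ¬r, w2
Accessibility: w0Rw0, w0Rw1, w0Rw2, w1Rw1, w2Rw2
Complete open branch: countermodel on an S4-frame, so not valid in S4, nor in K, T (the same frame is also a K-frame and a T-frame).
S5-tableau for the negation ¬(◇□r → □r):
1. ¬(◇□r → □r), w0
2. ◇□r, w0
3. ¬□r, w0
4. □r, w1
5. r, w0
6. r, w1
7. ¬r, w2
8. r, w2
Accessibility: w0Rw0, w0Rw1, w0Rw2, w1Rw0, w1Rw1, w1Rw2, w2Rw0, w2Rw1, w2Rw2
Branch closes: r and ¬r both at w2.
Every branch closes (one shown): valid in S5.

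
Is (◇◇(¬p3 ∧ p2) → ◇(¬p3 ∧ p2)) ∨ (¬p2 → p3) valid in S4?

Tableau for the negation ¬((◇◇(¬p3 ∧ p2) → ◇(¬p3 ∧ p2)) ∨ (¬p2 → p3)):
1. ¬((◇◇(¬p3 ∧ p2) → ◇(¬p3 ∧ p2)) ∨ (¬p2 → p3)), 0
2. ¬(◇◇(¬p3 ∧ p2) → ◇(¬p3 ∧ p2)), 0   [¬∨-rule on 1]
3. ¬(¬p2 → p3), 0   [¬∨-rule on 1]
4. ◇◇(¬p3 ∧ p2), 0   [¬→-rule on 2]
5. ¬◇(¬p3 ∧ p2), 0   [¬→-rule on 2]
6. ¬p2, 0   [¬→-rule on 3]
7. ¬p3, 0   [¬→-rule on 3]
8. ¬(¬p3 ∧ p2), 0   [¬◇-rule on 5 via 0R0]
9. ◇(¬p3 ∧ p2), 1   [◇-rule on 4: fresh world 1, 0R1]
10. ¬(¬p3 ∧ p2), 1   [¬◇-rule on 5 via 0R1]
11. ¬p2, 1   [¬∧-rule on 10 (branches; this branch)]
12. ¬p3 ∧ p2, 2   [◇-rule on 9: fresh world 2, 1R2]
13. ¬p3, 2   [∧-rule on 12]
14. p2, 2   [∧-rule on 12]
15. ¬(¬p3 ∧ p2), 2   [¬◇-rule on 5 via 0R2]
16. ¬p2, 2   [¬∧-rule on 15 (branches; this branch)]
Accessibility: 0R0, 0R1, 0R2, 1R1, 1R2, 2R2
Branch closes: p2 and ¬p2 both at 2.
All branches of the negation close; one closing branch shown above.

Yes, valid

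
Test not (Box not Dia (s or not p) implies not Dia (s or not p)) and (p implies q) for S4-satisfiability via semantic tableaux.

1. not (Box not Dia (s or not p) implies not Dia (s or not p)) and (p implies q), w0
2. not (Box not Dia (s or not p) implies not Dia (s or not p)), w0
3. p implies q, w0
4. Box not Dia (s or not p), w0
5. Dia (s or not p), w0
6. not Dia (s or not p), w0
7. not (s or not p), w0
8. not s, w0
9. p, w0
10. q, w0
11. s or not p, w1
12. not Dia (s or not p), w1
13. not (s or not p), w1
14. not s, w1
15. p, w1
16. not p, w1
Accessibility: w0Rw0, w0Rw1, w1Rw1
Branch closes: p and not p both at w1.
Every branch closes; the branch above is one of them.

Unsatisfiable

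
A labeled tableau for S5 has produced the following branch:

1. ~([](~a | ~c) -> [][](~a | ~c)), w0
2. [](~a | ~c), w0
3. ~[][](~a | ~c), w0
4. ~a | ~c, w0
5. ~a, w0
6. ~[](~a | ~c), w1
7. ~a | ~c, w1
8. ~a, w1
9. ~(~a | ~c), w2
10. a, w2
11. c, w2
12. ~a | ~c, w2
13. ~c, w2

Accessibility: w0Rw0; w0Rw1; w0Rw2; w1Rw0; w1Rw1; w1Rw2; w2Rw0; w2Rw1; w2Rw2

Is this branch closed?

Closed

Both c and ~c appear at w2.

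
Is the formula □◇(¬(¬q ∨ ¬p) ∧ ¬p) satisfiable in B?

Unsatisfiable (every branch closes)

1. □◇(¬(¬q ∨ ¬p) ∧ ¬p), 0
2. ◇(¬(¬q ∨ ¬p) ∧ ¬p), 0
3. ¬(¬q ∨ ¬p) ∧ ¬p, 1
4. ¬(¬q ∨ ¬p), 1
5. ¬p, 1
6. q, 1
7. p, 1
Accessibility: 0R0, 0R1, 1R0, 1R1
Branch closes: p and ¬p both at 1.
(One branch shown.) All branches close.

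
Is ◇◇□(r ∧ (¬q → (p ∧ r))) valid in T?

Tableau for the negation ¬◇◇□(r ∧ (¬q → (p ∧ r))):
1. ¬◇◇□(r ∧ (¬q → (p ∧ r))), w0
2. ¬◇□(r ∧ (¬q → (p ∧ r))), w0
3. ¬□(r ∧ (¬q → (p ∧ r))), w0
4. ¬(r ∧ (¬q → (p ∧ r))), w1
5. ¬◇□(r ∧ (¬q → (p ∧ r))), w1
6. ¬□(r ∧ (¬q → (p ∧ r))), w1
7. ¬(¬q → (p ∧ r)), w1
8. ¬q, w1
9. ¬(p ∧ r), w1
10. ¬r, w1
11. ¬(r ∧ (¬q → (p ∧ r))), w2
12. ¬□(r ∧ (¬q → (p ∧ r))), w2
13. ¬(¬q → (p ∧ r)), w2
14. ¬q, w2
15. ¬(p ∧ r), w2
16. ¬r, w2
17. ¬(r ∧ (¬q → (p ∧ r))), w3
18. ¬(¬q → (p ∧ r)), w3
19. ¬q, w3
20. ¬(p ∧ r), w3
21. ¬r, w3
Accessibility: w0Rw0, w0Rw1, w1Rw1, w1Rw2, w2Rw2, w2Rw3, w3Rw3
The negation has an open branch (countermodel exists).

No, not valid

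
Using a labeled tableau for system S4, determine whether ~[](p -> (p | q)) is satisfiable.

Unsatisfiable (every branch closes)

1. ~[](p -> (p | q)), w0
2. ~(p -> (p | q)), w1
3. p, w1
4. ~(p | q), w1
5. ~p, w1
6. ~q, w1
Accessibility: w0Rw0, w0Rw1, w1Rw1
Branch closes: p and ~p both at w1.
Every branch closes; the branch above is one of them.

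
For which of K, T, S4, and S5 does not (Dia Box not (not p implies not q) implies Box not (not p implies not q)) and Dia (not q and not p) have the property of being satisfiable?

K, T, S4

S5-tableau for the formula:
1. not (Dia Box not (not p implies not q) implies Box not (not p implies not q)) and Dia (not q and not p), 0
2. not (Dia Box not (not p implies not q) implies Box not (not p implies not q)), 0   [and-rule on 1]
3. Dia (not q and not p), 0   [and-rule on 1]
4. Dia Box not (not p implies not q), 0   [neg-implies-rule on 2]
5. not Box not (not p implies not q), 0   [neg-implies-rule on 2]
6. not q and not p, 1   [Dia-rule on 3: fresh world 1, 0R1]
7. not q, 1   [and-rule on 6]
8. not p, 1   [and-rule on 6]
9. Box not (not p implies not q), 2   [Dia-rule on 4: fresh world 2, 0R2]
10. not (not p implies not q), 0   [Box-rule on 9 via 2R0]
11. not p, 0   [neg-implies-rule on 10]
12. q, 0   [neg-implies-rule on 10]
13. not (not p implies not q), 1   [Box-rule on 9 via 2R1]
14. q, 1   [neg-implies-rule on 13]
Accessibility: 0R0, 0R1, 0R2, 1R0, 1R1, 1R2, 2R0, 2R1, 2R2
Branch closes: q and not q both at 1.
Every branch closes (one shown): unsatisfiable in S5.
S4-tableau for the formula:
1. not (Dia Box not (not p implies not q) implies Box not (not p implies not q)) and Dia (not q and not p), 0
2. not (Dia Box not (not p implies not q) implies Box not (not p implies not q)), 0   [and-rule on 1]
3. Dia (not q and not p), 0   [and-rule on 1]
4. Dia Box not (not p implies not q), 0   [neg-implies-rule on 2]
5. not Box not (not p implies not q), 0   [neg-implies-rule on 2]
6. not q and not p, 1   [Dia-rule on 3: fresh world 1, 0R1]
7. not q, 1   [and-rule on 6]
8. not p, 1   [and-rule on 6]
9. Box not (not p implies not q), 2   [Dia-rule on 4: fresh world 2, 0R2]
10. not (not p implies not q), 2   [Box-rule on 9 via 2R2]
11. not p, 2   [neg-implies-rule on 10]
12. q, 2   [neg-implies-rule on 10]
13. not p implies not q, 3   [neg-Box-rule on 5: fresh world 3, 0R3]
14. not q, 3   [implies-rule on 13 (branches; this branch)]
Accessibility: 0R0, 0R1, 0R2, 0R3, 1R1, 2R2, 3R3
Complete open branch: satisfiable in S4, hence also in K, T (this S4-model is also a K-model and a T-model).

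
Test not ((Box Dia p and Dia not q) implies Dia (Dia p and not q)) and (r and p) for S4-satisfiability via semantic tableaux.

1. not ((Box Dia p and Dia not q) implies Dia (Dia p and not q)) and (r and p), 0
2. not ((Box Dia p and Dia not q) implies Dia (Dia p and not q)), 0   [and-rule on 1]
3. r and p, 0   [and-rule on 1]
4. Box Dia p and Dia not q, 0   [neg-implies-rule on 2]
5. not Dia (Dia p and not q), 0   [neg-implies-rule on 2]
6. r, 0   [and-rule on 3]
7. p, 0   [and-rule on 3]
8. Box Dia p, 0   [and-rule on 4]
9. Dia not q, 0   [and-rule on 4]
10. not (Dia p and not q), 0   [neg-Dia-rule on 5 via 0R0]
11. Dia p, 0   [Box-rule on 8 via 0R0]
12. q, 0   [neg-and-rule on 10 (branches; this branch)]
13. not q, 1   [Dia-rule on 9: fresh world 1, 0R1]
14. not (Dia p and not q), 1   [neg-Dia-rule on 5 via 0R1]
15. Dia p, 1   [Box-rule on 8 via 0R1]
16. not Dia p, 1   [neg-and-rule on 14 (branches; this branch)]
17. not p, 1   [neg-Dia-rule on 16 via 1R1]
18. p, 2   [Dia-rule on 11: fresh world 2, 0R2]
19. not (Dia p and not q), 2   [neg-Dia-rule on 5 via 0R2]
20. Dia p, 2   [Box-rule on 8 via 0R2]
21. q, 2   [neg-and-rule on 19 (branches; this branch)]
22. p, 3   [Dia-rule on 15: fresh world 3, 1R3]
23. not (Dia p and not q), 3   [neg-Dia-rule on 5 via 0R3]
24. Dia p, 3   [Box-rule on 8 via 0R3]
25. not p, 3   [neg-Dia-rule on 16 via 1R3]
Accessibility: 0R0, 0R1, 0R2, 0R3, 1R1, 1R3, 2R2, 3R3
Branch closes: p and not p both at 3.
(One branch shown.) All branches close.

Unsatisfiable (every branch closes)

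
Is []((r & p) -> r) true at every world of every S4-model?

Valid

Tableau for the negation ~[]((r & p) -> r):
1. ~[]((r & p) -> r), w0
2. ~((r & p) -> r), w1   [~[]-rule on 1: fresh world w1, w0Rw1]
3. r & p, w1   [~->-rule on 2]
4. ~r, w1   [~->-rule on 2]
5. r, w1   [&-rule on 3]
6. p, w1   [&-rule on 3]
Accessibility: w0Rw0, w0Rw1, w1Rw1
Branch closes: r and ~r both at w1.
Every branch of the negation's tableau closes; the branch above is one of them.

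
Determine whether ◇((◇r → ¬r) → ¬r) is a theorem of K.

Invalid (countermodel exists)

Tableau for the negation ¬◇((◇r → ¬r) → ¬r):
1. ¬◇((◇r → ¬r) → ¬r), u
The negation has an open branch (countermodel exists).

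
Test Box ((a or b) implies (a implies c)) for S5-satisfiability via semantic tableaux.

1. Box ((a or b) implies (a implies c)), u
2. (a or b) implies (a implies c), u
3. a implies c, u
4. c, u
Accessibility: uRu

Yes, satisfiable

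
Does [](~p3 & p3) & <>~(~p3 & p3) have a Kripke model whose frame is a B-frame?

1. [](~p3 & p3) & <>~(~p3 & p3), 0
2. [](~p3 & p3), 0
3. <>~(~p3 & p3), 0
4. ~p3 & p3, 0
5. ~p3, 0
6. p3, 0
Accessibility: 0R0
Branch closes: p3 and ~p3 both at 0.
(One branch shown.) All branches close.

No, unsatisfiable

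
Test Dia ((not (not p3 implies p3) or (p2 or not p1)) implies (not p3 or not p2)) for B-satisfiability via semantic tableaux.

1. Dia ((not (not p3 implies p3) or (p2 or not p1)) implies (not p3 or not p2)), 0
2. (not (not p3 implies p3) or (p2 or not p1)) implies (not p3 or not p2), 1
3. not p3 or not p2, 1
4. not p2, 1
Accessibility: 0R0, 0R1, 1R0, 1R1

Satisfiable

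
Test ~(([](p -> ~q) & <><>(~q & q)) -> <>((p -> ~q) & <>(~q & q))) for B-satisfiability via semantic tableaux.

Unsatisfiable (every branch closes)

1. ~(([](p -> ~q) & <><>(~q & q)) -> <>((p -> ~q) & <>(~q & q))), u
2. [](p -> ~q) & <><>(~q & q), u   [~->-rule on 1]
3. ~<>((p -> ~q) & <>(~q & q)), u   [~->-rule on 1]
4. [](p -> ~q), u   [&-rule on 2]
5. <><>(~q & q), u   [&-rule on 2]
6. ~((p -> ~q) & <>(~q & q)), u   [~<>-rule on 3 via uRu]
7. p -> ~q, u   [[]-rule on 4 via uRu]
8. ~<>(~q & q), u   [~&-rule on 6 (branches; this branch)]
9. ~(~q & q), u   [~<>-rule on 8 via uRu]
10. ~q, u   [->-rule on 7 (branches; this branch)]
11. <>(~q & q), v   [<>-rule on 5: fresh world v, uRv]
12. ~((p -> ~q) & <>(~q & q)), v   [~<>-rule on 3 via uRv]
13. p -> ~q, v   [[]-rule on 4 via uRv]
14. ~(~q & q), v   [~<>-rule on 8 via uRv]
15. ~<>(~q & q), v   [~&-rule on 12 (branches; this branch)]
16. ~q, v   [->-rule on 13 (branches; this branch)]
17. ~q & q, w   [<>-rule on 11: fresh world w, vRw]
18. ~q, w   [&-rule on 17]
19. q, w   [&-rule on 17]
Accessibility: uRu, uRv, vRu, vRv, vRw, wRv, wRw
Branch closes: q and ~q both at w.
(One branch shown.) All branches close.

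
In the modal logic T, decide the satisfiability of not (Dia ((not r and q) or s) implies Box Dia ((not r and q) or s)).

Yes, satisfiable

1. not (Dia ((not r and q) or s) implies Box Dia ((not r and q) or s)), 0
2. Dia ((not r and q) or s), 0
3. not Box Dia ((not r and q) or s), 0
4. (not r and q) or s, 1
5. s, 1
6. not Dia ((not r and q) or s), 2
7. not ((not r and q) or s), 2
8. not (not r and q), 2
9. not s, 2
10. not q, 2
Accessibility: 0R0, 0R1, 0R2, 1R1, 2R2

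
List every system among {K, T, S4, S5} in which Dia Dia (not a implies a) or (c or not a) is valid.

T, S4, S5

K-tableau for the negation not (Dia Dia (not a implies a) or (c or not a)):
1. not (Dia Dia (not a implies a) or (c or not a)), u
2. not Dia Dia (not a implies a), u
3. not (c or not a), u
4. not c, u
5. a, u
Complete open branch: countermodel on a K-frame, so not valid in K.
T-tableau for the negation not (Dia Dia (not a implies a) or (c or not a)):
1. not (Dia Dia (not a implies a) or (c or not a)), u
2. not Dia Dia (not a implies a), u
3. not (c or not a), u
4. not c, u
5. a, u
6. not Dia (not a implies a), u
7. not (not a implies a), u
8. not a, u
Accessibility: uRu
Branch closes: a and not a both at u.
Every branch closes (one shown): valid in T, hence also in S4, S5 (every theorem of T is a theorem of S4 and S5).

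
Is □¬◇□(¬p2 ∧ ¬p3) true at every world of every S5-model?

Tableau for the negation ¬□¬◇□(¬p2 ∧ ¬p3):
1. ¬□¬◇□(¬p2 ∧ ¬p3), w0
2. ◇□(¬p2 ∧ ¬p3), w1
3. □(¬p2 ∧ ¬p3), w2
4. ¬p2 ∧ ¬p3, w0
5. ¬p2, w0
6. ¬p3, w0
7. ¬p2 ∧ ¬p3, w1
8. ¬p2, w1
9. ¬p3, w1
10. ¬p2 ∧ ¬p3, w2
11. ¬p2, w2
12. ¬p3, w2
Accessibility: w0Rw0, w0Rw1, w0Rw2, w1Rw0, w1Rw1, w1Rw2, w2Rw0, w2Rw1, w2Rw2
The negation has an open branch (countermodel exists).

Invalid (countermodel exists)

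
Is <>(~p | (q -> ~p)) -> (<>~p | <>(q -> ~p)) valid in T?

Tableau for the negation ~(<>(~p | (q -> ~p)) -> (<>~p | <>(q -> ~p))):
1. ~(<>(~p | (q -> ~p)) -> (<>~p | <>(q -> ~p))), u
2. <>(~p | (q -> ~p)), u   [~->-rule on 1]
3. ~(<>~p | <>(q -> ~p)), u   [~->-rule on 1]
4. ~<>~p, u   [~|-rule on 3]
5. ~<>(q -> ~p), u   [~|-rule on 3]
6. p, u   [~<>-rule on 4 via uRu]
7. ~(q -> ~p), u   [~<>-rule on 5 via uRu]
8. q, u   [~->-rule on 7]
9. ~p | (q -> ~p), v   [<>-rule on 2: fresh world v, uRv]
10. p, v   [~<>-rule on 4 via uRv]
11. ~(q -> ~p), v   [~<>-rule on 5 via uRv]
12. q, v   [~->-rule on 11]
13. q -> ~p, v   [|-rule on 9 (branches; this branch)]
14. ~p, v   [->-rule on 13 (branches; this branch)]
Accessibility: uRu, uRv, vRv
Branch closes: p and ~p both at v.
All branches of the negation close; one closing branch shown above.

Valid in T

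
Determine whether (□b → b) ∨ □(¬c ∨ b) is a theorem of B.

Tableau for the negation ¬((□b → b) ∨ □(¬c ∨ b)):
1. ¬((□b → b) ∨ □(¬c ∨ b)), w0
2. ¬(□b → b), w0
3. ¬□(¬c ∨ b), w0
4. □b, w0
5. ¬b, w0
6. b, w0
Accessibility: w0Rw0
Branch closes: b and ¬b both at w0.
Every branch of the negation's tableau closes; the branch above is one of them.

Valid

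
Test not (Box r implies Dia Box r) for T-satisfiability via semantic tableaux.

1. not (Box r implies Dia Box r), u
2. Box r, u
3. not Dia Box r, u
4. r, u
5. not Box r, u
6. not r, v
7. r, v
Accessibility: uRu, uRv, vRv
Branch closes: r and not r both at v.
Every branch closes; the branch above is one of them.

No, unsatisfiable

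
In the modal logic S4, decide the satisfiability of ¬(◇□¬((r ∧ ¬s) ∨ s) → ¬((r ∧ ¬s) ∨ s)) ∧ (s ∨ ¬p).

1. ¬(◇□¬((r ∧ ¬s) ∨ s) → ¬((r ∧ ¬s) ∨ s)) ∧ (s ∨ ¬p), u
2. ¬(◇□¬((r ∧ ¬s) ∨ s) → ¬((r ∧ ¬s) ∨ s)), u
3. s ∨ ¬p, u
4. ◇□¬((r ∧ ¬s) ∨ s), u
5. (r ∧ ¬s) ∨ s, u
6. ¬p, u
7. s, u
8. □¬((r ∧ ¬s) ∨ s), v
9. ¬((r ∧ ¬s) ∨ s), v
10. ¬(r ∧ ¬s), v
11. ¬s, v
12. ¬r, v
Accessibility: uRu, uRv, vRv

Satisfiable (open branch found)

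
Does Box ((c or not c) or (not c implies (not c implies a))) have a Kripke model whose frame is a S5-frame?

1. Box ((c or not c) or (not c implies (not c implies a))), u
2. (c or not c) or (not c implies (not c implies a)), u
3. not c implies (not c implies a), u
4. not c implies a, u
5. a, u
Accessibility: uRu

Satisfiable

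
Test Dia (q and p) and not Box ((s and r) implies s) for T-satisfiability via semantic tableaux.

Unsatisfiable (every branch closes)

1. Dia (q and p) and not Box ((s and r) implies s), w0
2. Dia (q and p), w0
3. not Box ((s and r) implies s), w0
4. q and p, w1
5. q, w1
6. p, w1
7. not ((s and r) implies s), w2
8. s and r, w2
9. not s, w2
10. s, w2
11. r, w2
Accessibility: w0Rw0, w0Rw1, w0Rw2, w1Rw1, w2Rw2
Branch closes: s and not s both at w2.
Every branch closes; the branch above is one of them.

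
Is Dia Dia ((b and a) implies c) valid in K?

Tableau for the negation not Dia Dia ((b and a) implies c):
1. not Dia Dia ((b and a) implies c), 0
The negation has an open branch (countermodel exists).

No, not valid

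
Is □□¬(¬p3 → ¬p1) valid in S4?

Tableau for the negation ¬□□¬(¬p3 → ¬p1):
1. ¬□□¬(¬p3 → ¬p1), 0
2. ¬□¬(¬p3 → ¬p1), 1
3. ¬p3 → ¬p1, 2
4. ¬p1, 2
Accessibility: 0R0, 0R1, 0R2, 1R1, 1R2, 2R2
The negation has an open branch (countermodel exists).

No, not valid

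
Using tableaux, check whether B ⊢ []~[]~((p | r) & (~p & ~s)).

Tableau for the negation ~[]~[]~((p | r) & (~p & ~s)):
1. ~[]~[]~((p | r) & (~p & ~s)), 0
2. []~((p | r) & (~p & ~s)), 1
3. ~((p | r) & (~p & ~s)), 0
4. ~((p | r) & (~p & ~s)), 1
5. ~(~p & ~s), 0
6. ~(~p & ~s), 1
7. s, 0
8. s, 1
Accessibility: 0R0, 0R1, 1R0, 1R1
The negation has an open branch (countermodel exists).

No, not valid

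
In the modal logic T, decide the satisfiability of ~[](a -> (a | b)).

1. ~[](a -> (a | b)), 0
2. ~(a -> (a | b)), 1   [~[]-rule on 1: fresh world 1, 0R1]
3. a, 1   [~->-rule on 2]
4. ~(a | b), 1   [~->-rule on 2]
5. ~a, 1   [~|-rule on 4]
6. ~b, 1   [~|-rule on 4]
Accessibility: 0R0, 0R1, 1R1
Branch closes: a and ~a both at 1.
(One branch shown.) All branches close.

No, unsatisfiable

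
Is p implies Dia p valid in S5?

Tableau for the negation not (p implies Dia p):
1. not (p implies Dia p), 0
2. p, 0   [neg-implies-rule on 1]
3. not Dia p, 0   [neg-implies-rule on 1]
4. not p, 0   [neg-Dia-rule on 3 via 0R0]
Accessibility: 0R0
Branch closes: p and not p both at 0.
Every branch of the negation's tableau closes; the branch above is one of them.

Valid in S5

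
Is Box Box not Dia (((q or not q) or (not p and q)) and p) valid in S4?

Not valid

Tableau for the negation not Box Box not Dia (((q or not q) or (not p and q)) and p):
1. not Box Box not Dia (((q or not q) or (not p and q)) and p), w0
2. not Box not Dia (((q or not q) or (not p and q)) and p), w1
3. Dia (((q or not q) or (not p and q)) and p), w2
4. ((q or not q) or (not p and q)) and p, w3
5. (q or not q) or (not p and q), w3
6. p, w3
7. q or not q, w3
8. not q, w3
Accessibility: w0Rw0, w0Rw1, w0Rw2, w0Rw3, w1Rw1, w1Rw2, w1Rw3, w2Rw2, w2Rw3, w3Rw3
The negation has an open branch (countermodel exists).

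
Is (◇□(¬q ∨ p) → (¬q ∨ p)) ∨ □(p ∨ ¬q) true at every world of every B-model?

Valid in B

Tableau for the negation ¬((◇□(¬q ∨ p) → (¬q ∨ p)) ∨ □(p ∨ ¬q)):
1. ¬((◇□(¬q ∨ p) → (¬q ∨ p)) ∨ □(p ∨ ¬q)), w0
2. ¬(◇□(¬q ∨ p) → (¬q ∨ p)), w0
3. ¬□(p ∨ ¬q), w0
4. ◇□(¬q ∨ p), w0
5. ¬(¬q ∨ p), w0
6. q, w0
7. ¬p, w0
8. ¬(p ∨ ¬q), w1
9. ¬p, w1
10. q, w1
11. □(¬q ∨ p), w2
12. ¬q ∨ p, w0
13. ¬q ∨ p, w2
14. p, w0
Accessibility: w0Rw0, w0Rw1, w0Rw2, w1Rw0, w1Rw1, w2Rw0, w2Rw2
Branch closes: p and ¬p both at w0.
Every branch of the negation's tableau closes; the branch above is one of them.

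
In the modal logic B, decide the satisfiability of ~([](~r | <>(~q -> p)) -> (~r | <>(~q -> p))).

No, unsatisfiable

1. ~([](~r | <>(~q -> p)) -> (~r | <>(~q -> p))), 0
2. [](~r | <>(~q -> p)), 0
3. ~(~r | <>(~q -> p)), 0
4. r, 0
5. ~<>(~q -> p), 0
6. ~r | <>(~q -> p), 0
7. ~(~q -> p), 0
8. ~q, 0
9. ~p, 0
10. <>(~q -> p), 0
11. ~q -> p, 1
12. ~r | <>(~q -> p), 1
13. ~(~q -> p), 1
14. ~q, 1
15. ~p, 1
16. p, 1
Accessibility: 0R0, 0R1, 1R0, 1R1
Branch closes: p and ~p both at 1.
Every branch closes; the branch above is one of them.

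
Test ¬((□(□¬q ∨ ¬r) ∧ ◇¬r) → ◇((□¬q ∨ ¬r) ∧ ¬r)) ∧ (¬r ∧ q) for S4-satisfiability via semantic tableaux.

Unsatisfiable

1. ¬((□(□¬q ∨ ¬r) ∧ ◇¬r) → ◇((□¬q ∨ ¬r) ∧ ¬r)) ∧ (¬r ∧ q), u
2. ¬((□(□¬q ∨ ¬r) ∧ ◇¬r) → ◇((□¬q ∨ ¬r) ∧ ¬r)), u
3. ¬r ∧ q, u
4. □(□¬q ∨ ¬r) ∧ ◇¬r, u
5. ¬◇((□¬q ∨ ¬r) ∧ ¬r), u
6. ¬r, u
7. q, u
8. □(□¬q ∨ ¬r), u
9. ◇¬r, u
10. ¬((□¬q ∨ ¬r) ∧ ¬r), u
11. □¬q ∨ ¬r, u
12. ¬(□¬q ∨ ¬r), u
13. ¬□¬q, u
14. r, u
Accessibility: uRu
Branch closes: r and ¬r both at u.
Every branch closes; the branch above is one of them.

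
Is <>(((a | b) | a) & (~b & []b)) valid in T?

Not valid

Tableau for the negation ~<>(((a | b) | a) & (~b & []b)):
1. ~<>(((a | b) | a) & (~b & []b)), u
2. ~(((a | b) | a) & (~b & []b)), u   [~<>-rule on 1 via uRu]
3. ~(~b & []b), u   [~&-rule on 2 (branches; this branch)]
4. ~[]b, u   [~&-rule on 3 (branches; this branch)]
5. ~b, v   [~[]-rule on 4: fresh world v, uRv]
6. ~(((a | b) | a) & (~b & []b)), v   [~<>-rule on 1 via uRv]
7. ~(~b & []b), v   [~&-rule on 6 (branches; this branch)]
8. ~[]b, v   [~&-rule on 7 (branches; this branch)]
9. ~b, w   [~[]-rule on 8: fresh world w, vRw]
Accessibility: uRu, uRv, vRv, vRw, wRw
The negation has an open branch (countermodel exists).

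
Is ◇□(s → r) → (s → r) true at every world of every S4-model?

Tableau for the negation ¬(◇□(s → r) → (s → r)):
1. ¬(◇□(s → r) → (s → r)), 0
2. ◇□(s → r), 0   [¬→-rule on 1]
3. ¬(s → r), 0   [¬→-rule on 1]
4. s, 0   [¬→-rule on 3]
5. ¬r, 0   [¬→-rule on 3]
6. □(s → r), 1   [◇-rule on 2: fresh world 1, 0R1]
7. s → r, 1   [□-rule on 6 via 1R1]
8. r, 1   [→-rule on 7 (branches; this branch)]
Accessibility: 0R0, 0R1, 1R1
The negation has an open branch (countermodel exists).

Not valid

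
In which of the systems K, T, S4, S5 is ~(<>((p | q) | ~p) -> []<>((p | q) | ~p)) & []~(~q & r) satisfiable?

K

K-tableau for the formula:
1. ~(<>((p | q) | ~p) -> []<>((p | q) | ~p)) & []~(~q & r), 0
2. ~(<>((p | q) | ~p) -> []<>((p | q) | ~p)), 0
3. []~(~q & r), 0
4. <>((p | q) | ~p), 0
5. ~[]<>((p | q) | ~p), 0
6. (p | q) | ~p, 1
7. ~(~q & r), 1
8. ~p, 1
9. ~r, 1
10. ~<>((p | q) | ~p), 2
11. ~(~q & r), 2
12. ~r, 2
Accessibility: 0R1, 0R2
Complete open branch: satisfiable in K.
T-tableau for the formula:
1. ~(<>((p | q) | ~p) -> []<>((p | q) | ~p)) & []~(~q & r), 0
2. ~(<>((p | q) | ~p) -> []<>((p | q) | ~p)), 0
3. []~(~q & r), 0
4. <>((p | q) | ~p), 0
5. ~[]<>((p | q) | ~p), 0
6. ~(~q & r), 0
7. ~r, 0
8. (p | q) | ~p, 1
9. ~(~q & r), 1
10. p | q, 1
11. ~r, 1
12. q, 1
13. ~<>((p | q) | ~p), 2
14. ~(~q & r), 2
15. ~((p | q) | ~p), 2
16. ~(p | q), 2
17. p, 2
18. ~p, 2
19. ~q, 2
Accessibility: 0R0, 0R1, 0R2, 1R1, 2R2
Branch closes: p and ~p both at 2.
Every branch closes (one shown): unsatisfiable in T, hence also in S4, S5 (every S4/S5-frame is a T-frame).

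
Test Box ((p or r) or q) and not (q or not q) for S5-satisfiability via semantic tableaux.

1. Box ((p or r) or q) and not (q or not q), 0
2. Box ((p or r) or q), 0
3. not (q or not q), 0
4. not q, 0
5. q, 0
Accessibility: 0R0
Branch closes: q and not q both at 0.
All branches of the tableau close; one closing branch shown above.

Unsatisfiable (every branch closes)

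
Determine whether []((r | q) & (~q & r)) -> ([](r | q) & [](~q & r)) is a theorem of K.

Yes, valid

Tableau for the negation ~([]((r | q) & (~q & r)) -> ([](r | q) & [](~q & r))):
1. ~([]((r | q) & (~q & r)) -> ([](r | q) & [](~q & r))), w0
2. []((r | q) & (~q & r)), w0
3. ~([](r | q) & [](~q & r)), w0
4. ~[](~q & r), w0
5. ~(~q & r), w1
6. (r | q) & (~q & r), w1
7. r | q, w1
8. ~q & r, w1
9. ~q, w1
10. r, w1
11. ~r, w1
Accessibility: w0Rw1
Branch closes: r and ~r both at w1.
All branches of the negation close; one closing branch shown above.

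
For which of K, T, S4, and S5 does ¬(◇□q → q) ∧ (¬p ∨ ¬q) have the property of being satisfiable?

K, T, S4

S4-tableau for the formula:
1. ¬(◇□q → q) ∧ (¬p ∨ ¬q), u
2. ¬(◇□q → q), u
3. ¬p ∨ ¬q, u
4. ◇□q, u
5. ¬q, u
6. □q, v
7. q, v
Accessibility: uRu, uRv, vRv
Complete open branch: satisfiable in S4, hence also in K, T (this S4-model is also a K-model and a T-model).
S5-tableau for the formula:
1. ¬(◇□q → q) ∧ (¬p ∨ ¬q), u
2. ¬(◇□q → q), u
3. ¬p ∨ ¬q, u
4. ◇□q, u
5. ¬q, u
6. □q, v
7. q, u
Accessibility: uRu, uRv, vRu, vRv
Branch closes: q and ¬q both at u.
Every branch closes (one shown): unsatisfiable in S5.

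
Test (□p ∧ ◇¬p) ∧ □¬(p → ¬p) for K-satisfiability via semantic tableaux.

1. (□p ∧ ◇¬p) ∧ □¬(p → ¬p), w0
2. □p ∧ ◇¬p, w0   [∧-rule on 1]
3. □¬(p → ¬p), w0   [∧-rule on 1]
4. □p, w0   [∧-rule on 2]
5. ◇¬p, w0   [∧-rule on 2]
6. ¬p, w1   [◇-rule on 5: fresh world w1, w0Rw1]
7. ¬(p → ¬p), w1   [□-rule on 3 via w0Rw1]
8. p, w1   [¬→-rule on 7]
Accessibility: w0Rw1
Branch closes: p and ¬p both at w1.
(One branch shown.) All branches close.

Unsatisfiable (every branch closes)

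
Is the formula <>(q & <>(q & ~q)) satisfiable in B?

1. <>(q & <>(q & ~q)), u
2. q & <>(q & ~q), v
3. q, v
4. <>(q & ~q), v
5. q & ~q, w
6. q, w
7. ~q, w
Accessibility: uRu, uRv, vRu, vRv, vRw, wRv, wRw
Branch closes: q and ~q both at w.
All branches of the tableau close; one closing branch shown above.

Unsatisfiable (every branch closes)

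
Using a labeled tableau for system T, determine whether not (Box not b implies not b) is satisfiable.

Unsatisfiable

1. not (Box not b implies not b), u
2. Box not b, u
3. b, u
4. not b, u
Accessibility: uRu
Branch closes: b and not b both at u.
All branches of the tableau close; one closing branch shown above.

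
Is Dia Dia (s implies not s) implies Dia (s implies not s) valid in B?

No, not valid

Tableau for the negation not (Dia Dia (s implies not s) implies Dia (s implies not s)):
1. not (Dia Dia (s implies not s) implies Dia (s implies not s)), w0
2. Dia Dia (s implies not s), w0
3. not Dia (s implies not s), w0
4. not (s implies not s), w0
5. s, w0
6. Dia (s implies not s), w1
7. not (s implies not s), w1
8. s, w1
9. s implies not s, w2
10. not s, w2
Accessibility: w0Rw0, w0Rw1, w1Rw0, w1Rw1, w1Rw2, w2Rw1, w2Rw2
The negation has an open branch (countermodel exists).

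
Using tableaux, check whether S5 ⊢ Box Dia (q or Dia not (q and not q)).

Valid

Tableau for the negation not Box Dia (q or Dia not (q and not q)):
1. not Box Dia (q or Dia not (q and not q)), w0
2. not Dia (q or Dia not (q and not q)), w1   [neg-Box-rule on 1: fresh world w1, w0Rw1]
3. not (q or Dia not (q and not q)), w0   [neg-Dia-rule on 2 via w1Rw0]
4. not q, w0   [neg-or-rule on 3]
5. not Dia not (q and not q), w0   [neg-or-rule on 3]
6. not (q or Dia not (q and not q)), w1   [neg-Dia-rule on 2 via w1Rw1]
7. not q, w1   [neg-or-rule on 6]
8. not Dia not (q and not q), w1   [neg-or-rule on 6]
9. q and not q, w0   [neg-Dia-rule on 5 via w0Rw0]
10. q, w0   [and-rule on 9]
Accessibility: w0Rw0, w0Rw1, w1Rw0, w1Rw1
Branch closes: q and not q both at w0.
Every branch of the negation's tableau closes; the branch above is one of them.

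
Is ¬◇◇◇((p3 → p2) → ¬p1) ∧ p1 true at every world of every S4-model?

Tableau for the negation ¬(¬◇◇◇((p3 → p2) → ¬p1) ∧ p1):
1. ¬(¬◇◇◇((p3 → p2) → ¬p1) ∧ p1), 0
2. ¬p1, 0   [¬∧-rule on 1 (branches; this branch)]
Accessibility: 0R0
The negation has an open branch (countermodel exists).

Not valid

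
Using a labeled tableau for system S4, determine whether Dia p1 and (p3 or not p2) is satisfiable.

1. Dia p1 and (p3 or not p2), w0
2. Dia p1, w0   [and-rule on 1]
3. p3 or not p2, w0   [and-rule on 1]
4. not p2, w0   [or-rule on 3 (branches; this branch)]
5. p1, w1   [Dia-rule on 2: fresh world w1, w0Rw1]
Accessibility: w0Rw0, w0Rw1, w1Rw1

Satisfiable (open branch found)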